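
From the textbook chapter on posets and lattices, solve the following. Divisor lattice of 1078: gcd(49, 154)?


Meet=gcd.
gcd(49,154)=7


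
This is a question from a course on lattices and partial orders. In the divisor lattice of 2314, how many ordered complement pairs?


Complement pair (a,b): a meet b = bottom, a join b = top.
Here: gcd(a,b)=1 and lcm(a,b)=2314, i.e. a*b=2314 with a,b coprime.
Pairs found: (1,2314), (2,1157), (13,178), (26,89), ... (4 more)
Total ordered pairs: 8


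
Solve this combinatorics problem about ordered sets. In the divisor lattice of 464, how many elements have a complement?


An element a is complemented if some b has a meet b = bottom, a join b = top.
a is complemented iff gcd(a, n/a)=1, i.e. a is a unitary divisor of 464.
Complemented elements: 1, 16, 29, 464
Count: 4


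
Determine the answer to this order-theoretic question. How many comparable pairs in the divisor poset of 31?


A comparable pair {a,b} has a < b or b < a in the order.
Count unordered pairs where one element is strictly below the other.
Examples: {1,31}
Total comparable pairs: 1


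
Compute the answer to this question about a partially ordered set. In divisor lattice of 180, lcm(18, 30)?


Join=lcm.
gcd(18,30)=6
lcm=90


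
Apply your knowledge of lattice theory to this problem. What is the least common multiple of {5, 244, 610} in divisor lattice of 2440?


In a divisor lattice, join = lcm (least common multiple).
Compute lcm iteratively: start with first element, then lcm(current, next).
Elements: [5, 244, 610]
lcm(5,244) = 1220
lcm(1220,610) = 1220
Final lcm = 1220


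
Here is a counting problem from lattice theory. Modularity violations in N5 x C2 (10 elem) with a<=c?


Modular law: if a <= c then a v (b ^ c) = (a v b) ^ c.
Check all triples (a,b,c) with a <= c among 10 elements.
  e.g. a=(a,0), b=(c,0), c=(b,0): lhs=(a,0) != rhs=(b,0)
  e.g. a=(a,0), b=(c,1), c=(b,0): lhs=(a,0) != rhs=(b,0)
Total violating triples: 6


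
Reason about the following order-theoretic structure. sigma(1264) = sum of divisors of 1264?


sigma(n) = sum of divisors.
Divisors of 1264: [1, 2, 4, 8, 16, 79, 158, 316, 632, 1264]
Sum = 2480


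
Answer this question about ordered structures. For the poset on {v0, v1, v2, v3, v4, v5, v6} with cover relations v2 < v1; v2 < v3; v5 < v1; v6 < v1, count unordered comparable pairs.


A comparable pair {a,b} has a < b or b < a in the order.
Count unordered pairs where one element is strictly below the other.
Examples: {v1,v2}, {v1,v5}, {v1,v6}, {v2,v3}
Total comparable pairs: 4


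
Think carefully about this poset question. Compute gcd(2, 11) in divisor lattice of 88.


In a divisor lattice, meet = gcd (greatest common divisor).
By Euclidean algorithm or factoring: gcd(2,11) = 1


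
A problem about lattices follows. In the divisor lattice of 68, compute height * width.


Height = length of longest chain minus 1; width = size of largest antichain.
A maximum chain: 1 | 17 | 34 | 68  (height 3).
A maximum antichain: {2, 17}  (width 2).
Product = 3 * 2 = 6


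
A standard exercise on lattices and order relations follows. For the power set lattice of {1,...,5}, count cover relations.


A cover relation a -< b holds when a < b with no c strictly between.
Cover relations:
  {} -< {1}
  {} -< {2}
  {} -< {3}
  {} -< {4}
  {} -< {5}
  {1} -< {1,2}
  {1} -< {1,3}
  {1} -< {1,4}
  ...72 more
Total: 80


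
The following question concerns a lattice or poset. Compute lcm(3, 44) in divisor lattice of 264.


In a divisor lattice, join = lcm (least common multiple).
gcd(3,44) = 1
lcm(3,44) = 3*44/gcd = 132/1 = 132


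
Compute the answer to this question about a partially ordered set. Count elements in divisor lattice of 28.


Divisors of 28: [1, 2, 4, 7, 14, 28]
Count: 6


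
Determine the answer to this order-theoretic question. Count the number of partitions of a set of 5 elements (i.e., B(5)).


B(n) = number of set partitions of an n-element set.
B(n) satisfies the recurrence: B(n+1) = sum_k C(n,k)*B(k).
B(5) = 52


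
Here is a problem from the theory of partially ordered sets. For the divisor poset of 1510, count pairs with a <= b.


The order relation is {(a,b) : a <= b}, reflexive so it includes (a,a).
Examples: (1,1), (1,10), (1,151), (1,1510), (1,2), ...
Total ordered pairs: 27


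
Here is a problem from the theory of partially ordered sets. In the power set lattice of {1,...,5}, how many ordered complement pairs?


Complement pair (a,b): a meet b = bottom, a join b = top.
Here: A intersect B = {} and A union B = {1,...,5}.
Pairs found: ({},{1,2,3,4,5}), ({1},{2,3,4,5}), ({2},{1,3,4,5}), ({3},{1,2,4,5}), ... (28 more)
Total ordered pairs: 32


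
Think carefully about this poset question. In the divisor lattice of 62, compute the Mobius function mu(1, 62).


In a divisor lattice, mu(a,b) = mu(b/a) where mu is the classical Mobius function.
b/a = 62/1 = 62
Prime factorization of 62: primes [2, 31]
62 is squarefree with 2 prime factor(s), so mu(62) = (-1)^2 = 1


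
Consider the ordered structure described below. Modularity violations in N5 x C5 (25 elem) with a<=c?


Modular law: if a <= c then a v (b ^ c) = (a v b) ^ c.
Check all triples (a,b,c) with a <= c among 25 elements.
  e.g. a=(a,0), b=(c,0), c=(b,0): lhs=(a,0) != rhs=(b,0)
  e.g. a=(a,0), b=(c,1), c=(b,0): lhs=(a,0) != rhs=(b,0)
Total violating triples: 75


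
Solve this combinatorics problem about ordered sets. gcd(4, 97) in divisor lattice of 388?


Meet=gcd.
gcd(4,97)=1


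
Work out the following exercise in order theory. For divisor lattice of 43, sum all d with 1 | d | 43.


Interval [1,43] in divisors of 43: [1, 43]
Sum = 44


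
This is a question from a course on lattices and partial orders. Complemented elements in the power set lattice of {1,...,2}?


An element a is complemented if some b has a meet b = bottom, a join b = top.
every subset A has complement S\A, so all elements are complemented.
Complemented elements: {}, {1}, {2}, {1,2}
Count: 4


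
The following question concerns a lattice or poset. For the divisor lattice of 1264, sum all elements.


sigma(n) = sum of divisors.
Divisors of 1264: [1, 2, 4, 8, 16, 79, 158, 316, 632, 1264]
Sum = 2480


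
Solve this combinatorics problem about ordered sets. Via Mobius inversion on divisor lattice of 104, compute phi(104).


phi(n) = n * prod_{p|n} (1 - 1/p).
Prime divisors of 104: [2, 13]
phi(104) = 104 * (1 - 1/2) * (1 - 1/13)
phi(104) = 48


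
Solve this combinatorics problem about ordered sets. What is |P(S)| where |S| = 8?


Power set = 2^n.
2^8 = 256


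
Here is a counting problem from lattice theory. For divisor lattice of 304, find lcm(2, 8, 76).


In a divisor lattice, join = lcm (least common multiple).
Compute lcm iteratively: start with first element, then lcm(current, next).
Elements: [2, 8, 76]
lcm(2,8) = 8
lcm(8,76) = 152
Final lcm = 152


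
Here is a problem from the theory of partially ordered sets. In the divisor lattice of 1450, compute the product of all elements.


Divisors of 1450: [1, 2, 5, 10, 25, 29, 50, 58, 145, 290, 725, 1450]
Product = n^(d(n)/2) = 1450^(12/2)
Product = 9294114390625000000


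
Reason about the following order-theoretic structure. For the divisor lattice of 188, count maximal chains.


A maximal chain goes from the minimum element to a maximal element via cover relations.
Counting all min-to-max paths in the cover graph.
Total maximal chains: 3


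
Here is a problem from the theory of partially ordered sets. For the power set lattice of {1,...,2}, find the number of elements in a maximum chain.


A chain is a totally ordered subset; we count the number of elements in a maximum chain.
Compute, for each element x, the size of the longest chain ending at x:
  {}: 1
  {1}: 2
  {2}: 2
  {1,2}: 3
A maximum chain: {} < {1} < {1,2}
Number of elements in the longest chain: 3


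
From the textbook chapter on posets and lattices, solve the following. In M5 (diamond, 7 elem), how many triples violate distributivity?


Distributive law: a ^ (b v c) = (a ^ b) v (a ^ c).
Check all 7^3 = 343 ordered triples (a,b,c).
  e.g. a=a1, b=a2, c=a3: lhs=a1 != rhs=0
  e.g. a=a1, b=a2, c=a4: lhs=a1 != rhs=0
Total violating triples: 60


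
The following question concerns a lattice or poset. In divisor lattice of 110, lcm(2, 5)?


Join=lcm.
gcd(2,5)=1
lcm=10


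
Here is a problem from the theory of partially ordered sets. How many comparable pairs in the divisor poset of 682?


A comparable pair {a,b} has a < b or b < a in the order.
Count unordered pairs where one element is strictly below the other.
Examples: {1,2}, {1,11}, {1,22}, {1,31}, ...
Total comparable pairs: 19


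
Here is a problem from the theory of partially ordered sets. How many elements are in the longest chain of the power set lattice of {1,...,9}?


A chain is a totally ordered subset; we count the number of elements in a maximum chain.
Compute, for each element x, the size of the longest chain ending at x:
  {}: 1
  {1}: 2
  {2}: 2
  {3}: 2
  {4}: 2
  {5}: 2
  ...
A maximum chain: {} < {1} < {1,2} < {1,2,3} < {1,2,3,4} < {1,2,3,4,5} < {1,2,3,4,5,6} < {1,2,3,4,5,6,7} < {1,2,3,4,5,6,7,8} < {1,2,3,4,5,6,7,8,9}
Number of elements in the longest chain: 10


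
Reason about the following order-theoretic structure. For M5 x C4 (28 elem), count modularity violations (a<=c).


Modular law: if a <= c then a v (b ^ c) = (a v b) ^ c.
Check all triples (a,b,c) with a <= c among 28 elements.
This lattice is modular (diamonds M_m and their chain-products are modular).
Total violating triples: 0


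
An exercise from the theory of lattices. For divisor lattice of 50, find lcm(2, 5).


In a divisor lattice, join = lcm (least common multiple).
Compute lcm iteratively: start with first element, then lcm(current, next).
Elements: [2, 5]
lcm(2,5) = 10
Final lcm = 10


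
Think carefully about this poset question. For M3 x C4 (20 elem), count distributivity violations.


Distributive law: a ^ (b v c) = (a ^ b) v (a ^ c).
Check all 20^3 = 8000 ordered triples (a,b,c).
  e.g. a=(a1,0), b=(a2,0), c=(a3,0): lhs=(a1,0) != rhs=(0,0)
  e.g. a=(a1,0), b=(a2,0), c=(a3,1): lhs=(a1,0) != rhs=(0,0)
Total violating triples: 384


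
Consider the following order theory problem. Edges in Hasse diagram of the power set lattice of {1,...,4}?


A cover relation a -< b holds when a < b with no c strictly between.
Cover relations:
  {} -< {1}
  {} -< {2}
  {} -< {3}
  {} -< {4}
  {1} -< {1,2}
  {1} -< {1,3}
  {1} -< {1,4}
  {2} -< {1,2}
  ...24 more
Total: 32


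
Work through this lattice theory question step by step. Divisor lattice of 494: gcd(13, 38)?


Meet=gcd.
gcd(13,38)=1


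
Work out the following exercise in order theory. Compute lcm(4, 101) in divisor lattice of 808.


In a divisor lattice, join = lcm (least common multiple).
gcd(4,101) = 1
lcm(4,101) = 4*101/gcd = 404/1 = 404


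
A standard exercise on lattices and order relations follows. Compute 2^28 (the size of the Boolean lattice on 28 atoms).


Power set = 2^n.
2^28 = 268435456


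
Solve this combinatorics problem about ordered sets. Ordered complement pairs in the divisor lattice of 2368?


Complement pair (a,b): a meet b = bottom, a join b = top.
Here: gcd(a,b)=1 and lcm(a,b)=2368, i.e. a*b=2368 with a,b coprime.
Pairs found: (1,2368), (37,64), (64,37), (2368,1)
Total ordered pairs: 4


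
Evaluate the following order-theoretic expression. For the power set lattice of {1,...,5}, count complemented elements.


An element a is complemented if some b has a meet b = bottom, a join b = top.
every subset A has complement S\A, so all elements are complemented.
Complemented elements: {}, {1}, {2}, {3}, {4}, {5}, ... (26 more)
Count: 32


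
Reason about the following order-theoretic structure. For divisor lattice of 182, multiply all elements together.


Divisors of 182: [1, 2, 7, 13, 14, 26, 91, 182]
Product = n^(d(n)/2) = 182^(8/2)
Product = 1097199376


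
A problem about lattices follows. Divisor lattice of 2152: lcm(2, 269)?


Join=lcm.
gcd(2,269)=1
lcm=538


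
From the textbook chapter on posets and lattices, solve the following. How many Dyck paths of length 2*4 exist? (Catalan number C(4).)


C(n) = C(2n, n) / (n+1).
C(8, 4) = 70
C(4) = 70 / 5 = 14


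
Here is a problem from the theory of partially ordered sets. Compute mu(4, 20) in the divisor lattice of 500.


In a divisor lattice, mu(a,b) = mu(b/a) where mu is the classical Mobius function.
b/a = 20/4 = 5
Prime factorization of 5: primes [5]
5 is squarefree with 1 prime factor(s), so mu(5) = (-1)^1 = -1


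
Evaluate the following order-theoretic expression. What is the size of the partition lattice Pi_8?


B(n) = number of set partitions of an n-element set.
B(n) satisfies the recurrence: B(n+1) = sum_k C(n,k)*B(k).
B(8) = 4140


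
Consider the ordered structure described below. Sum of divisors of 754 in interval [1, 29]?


Interval [1,29] in divisors of 754: [1, 29]
Sum = 30


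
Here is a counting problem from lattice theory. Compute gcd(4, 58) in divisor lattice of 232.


In a divisor lattice, meet = gcd (greatest common divisor).
By Euclidean algorithm or factoring: gcd(4,58) = 2


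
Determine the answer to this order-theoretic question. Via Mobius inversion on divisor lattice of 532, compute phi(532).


phi(n) = n * prod_{p|n} (1 - 1/p).
Prime divisors of 532: [2, 7, 19]
phi(532) = 532 * (1 - 1/2) * (1 - 1/7) * (1 - 1/19)
phi(532) = 216


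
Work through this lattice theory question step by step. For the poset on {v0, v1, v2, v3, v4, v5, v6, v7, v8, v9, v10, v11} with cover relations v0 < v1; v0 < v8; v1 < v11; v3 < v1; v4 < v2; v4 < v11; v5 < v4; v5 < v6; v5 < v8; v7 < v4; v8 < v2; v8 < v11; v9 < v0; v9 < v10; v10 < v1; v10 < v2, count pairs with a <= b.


The order relation is {(a,b) : a <= b}, reflexive so it includes (a,a).
Examples: (v0,v0), (v0,v1), (v0,v11), (v0,v2), (v0,v8), ...
Total ordered pairs: 40


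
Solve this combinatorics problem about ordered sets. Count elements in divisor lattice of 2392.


Divisors of 2392: [1, 2, 4, 8, 13, 23, 26, 46, 52, 92, 104, 184, 299, 598, 1196, 2392]
Count: 16


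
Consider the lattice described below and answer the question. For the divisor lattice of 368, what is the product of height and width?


Height = length of longest chain minus 1; width = size of largest antichain.
A maximum chain: 1 | 23 | 46 | 92 | 184 | 368  (height 5).
A maximum antichain: {2, 23}  (width 2).
Product = 5 * 2 = 10


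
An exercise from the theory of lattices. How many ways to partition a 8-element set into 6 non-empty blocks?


S(n,k) = k*S(n-1,k) + S(n-1,k-1).
S(7,6) = 21, S(7,5) = 140
S(8,6) = 6*21 + 140 = 126 + 140
S(8,6) = 266


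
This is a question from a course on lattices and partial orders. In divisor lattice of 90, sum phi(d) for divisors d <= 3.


Divisors of 90 up to 3: [1, 2, 3]
phi values: [1, 1, 2]
Sum = 4


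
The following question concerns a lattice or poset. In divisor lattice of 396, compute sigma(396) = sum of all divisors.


sigma(n) = sum of divisors.
Divisors of 396: [1, 2, 3, 4, 6, 9, 11, 12, 18, 22, 33, 36, 44, 66, 99, 132, 198, 396]
Sum = 1092


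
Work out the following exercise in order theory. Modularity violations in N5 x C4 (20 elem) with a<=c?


Modular law: if a <= c then a v (b ^ c) = (a v b) ^ c.
Check all triples (a,b,c) with a <= c among 20 elements.
  e.g. a=(a,0), b=(c,0), c=(b,0): lhs=(a,0) != rhs=(b,0)
  e.g. a=(a,0), b=(c,1), c=(b,0): lhs=(a,0) != rhs=(b,0)
Total violating triples: 40


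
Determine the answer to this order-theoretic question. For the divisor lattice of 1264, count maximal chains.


A maximal chain goes from the minimum element to a maximal element via cover relations.
Counting all min-to-max paths in the cover graph.
Total maximal chains: 5


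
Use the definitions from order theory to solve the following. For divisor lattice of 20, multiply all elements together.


Divisors of 20: [1, 2, 4, 5, 10, 20]
Product = n^(d(n)/2) = 20^(6/2)
Product = 8000


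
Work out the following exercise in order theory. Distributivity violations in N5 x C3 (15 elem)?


Distributive law: a ^ (b v c) = (a ^ b) v (a ^ c).
Check all 15^3 = 3375 ordered triples (a,b,c).
  e.g. a=(b,0), b=(a,0), c=(c,0): lhs=(b,0) != rhs=(a,0)
  e.g. a=(b,0), b=(a,0), c=(c,1): lhs=(b,0) != rhs=(a,0)
Total violating triples: 54


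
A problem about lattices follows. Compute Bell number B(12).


B(n) = number of set partitions of an n-element set.
B(n) satisfies the recurrence: B(n+1) = sum_k C(n,k)*B(k).
B(12) = 4213597


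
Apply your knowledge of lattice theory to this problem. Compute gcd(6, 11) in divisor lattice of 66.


In a divisor lattice, meet = gcd (greatest common divisor).
By Euclidean algorithm or factoring: gcd(6,11) = 1


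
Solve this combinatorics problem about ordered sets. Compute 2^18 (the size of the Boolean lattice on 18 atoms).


Power set = 2^n.
2^18 = 262144


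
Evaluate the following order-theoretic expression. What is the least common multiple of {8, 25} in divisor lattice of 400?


In a divisor lattice, join = lcm (least common multiple).
Compute lcm iteratively: start with first element, then lcm(current, next).
Elements: [8, 25]
lcm(8,25) = 200
Final lcm = 200


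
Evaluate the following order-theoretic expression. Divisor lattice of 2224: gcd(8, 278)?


Meet=gcd.
gcd(8,278)=2


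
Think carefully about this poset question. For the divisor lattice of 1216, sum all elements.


sigma(n) = sum of divisors.
Divisors of 1216: [1, 2, 4, 8, 16, 19, 32, 38, 64, 76, 152, 304, 608, 1216]
Sum = 2540


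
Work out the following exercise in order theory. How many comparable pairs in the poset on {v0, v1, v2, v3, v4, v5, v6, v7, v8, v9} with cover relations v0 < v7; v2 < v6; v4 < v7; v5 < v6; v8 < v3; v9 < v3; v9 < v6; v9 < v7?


A comparable pair {a,b} has a < b or b < a in the order.
Count unordered pairs where one element is strictly below the other.
Examples: {v0,v7}, {v2,v6}, {v3,v8}, {v3,v9}, ...
Total comparable pairs: 8


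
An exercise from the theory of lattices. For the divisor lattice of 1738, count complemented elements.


An element a is complemented if some b has a meet b = bottom, a join b = top.
a is complemented iff gcd(a, n/a)=1, i.e. a is a unitary divisor of 1738.
Complemented elements: 1, 2, 11, 22, 79, 158, ... (2 more)
Count: 8


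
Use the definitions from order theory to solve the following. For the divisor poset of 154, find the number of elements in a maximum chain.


A chain is a totally ordered subset; we count the number of elements in a maximum chain.
Compute, for each element x, the size of the longest chain ending at x:
  1: 1
  2: 2
  7: 2
  11: 2
  14: 3
  22: 3
  ...
A maximum chain: 1 < 2 < 14 < 154
Number of elements in the longest chain: 4


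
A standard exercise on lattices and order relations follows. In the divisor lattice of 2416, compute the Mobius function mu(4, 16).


In a divisor lattice, mu(a,b) = mu(b/a) where mu is the classical Mobius function.
b/a = 16/4 = 4
Prime factorization of 4: primes [2]
4 is not squarefree, so mu(4) = 0


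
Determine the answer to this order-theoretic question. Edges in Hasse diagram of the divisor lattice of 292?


A cover relation a -< b holds when a < b with no c strictly between.
Cover relations:
  1 -< 2
  1 -< 73
  2 -< 4
  2 -< 146
  4 -< 292
  73 -< 146
  146 -< 292
Total: 7


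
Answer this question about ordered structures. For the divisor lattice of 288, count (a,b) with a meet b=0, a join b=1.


Complement pair (a,b): a meet b = bottom, a join b = top.
Here: gcd(a,b)=1 and lcm(a,b)=288, i.e. a*b=288 with a,b coprime.
Pairs found: (1,288), (9,32), (32,9), (288,1)
Total ordered pairs: 4


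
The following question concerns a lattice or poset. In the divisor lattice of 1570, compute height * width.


Height = length of longest chain minus 1; width = size of largest antichain.
A maximum chain: 1 | 157 | 785 | 1570  (height 3).
A maximum antichain: {2, 5, 157}  (width 3).
Product = 3 * 3 = 9


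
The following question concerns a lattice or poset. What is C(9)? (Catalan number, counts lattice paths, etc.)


C(n) = C(2n, n) / (n+1).
C(18, 9) = 48620
C(9) = 48620 / 10 = 4862


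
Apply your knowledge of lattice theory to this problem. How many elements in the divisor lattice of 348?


Divisors of 348: [1, 2, 3, 4, 6, 12, 29, 58, 87, 116, 174, 348]
Count: 12


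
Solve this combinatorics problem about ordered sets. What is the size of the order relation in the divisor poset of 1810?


The order relation is {(a,b) : a <= b}, reflexive so it includes (a,a).
Examples: (1,1), (1,10), (1,181), (1,1810), (1,2), ...
Total ordered pairs: 27


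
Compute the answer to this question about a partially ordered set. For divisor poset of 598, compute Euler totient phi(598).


phi(n) = n * prod_{p|n} (1 - 1/p).
Prime divisors of 598: [2, 13, 23]
phi(598) = 598 * (1 - 1/2) * (1 - 1/13) * (1 - 1/23)
phi(598) = 264


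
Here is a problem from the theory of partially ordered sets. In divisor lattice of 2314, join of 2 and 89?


In a divisor lattice, join = lcm (least common multiple).
gcd(2,89) = 1
lcm(2,89) = 2*89/gcd = 178/1 = 178


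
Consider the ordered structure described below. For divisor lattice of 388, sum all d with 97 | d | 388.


Interval [97,388] in divisors of 388: [97, 194, 388]
Sum = 679


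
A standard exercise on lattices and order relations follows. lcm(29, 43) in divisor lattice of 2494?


Join=lcm.
gcd(29,43)=1
lcm=1247


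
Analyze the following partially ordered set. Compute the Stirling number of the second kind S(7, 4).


S(n,k) = k*S(n-1,k) + S(n-1,k-1).
S(6,4) = 65, S(6,3) = 90
S(7,4) = 4*65 + 90 = 260 + 90
S(7,4) = 350


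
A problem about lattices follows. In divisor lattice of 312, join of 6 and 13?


In a divisor lattice, join = lcm (least common multiple).
gcd(6,13) = 1
lcm(6,13) = 6*13/gcd = 78/1 = 78


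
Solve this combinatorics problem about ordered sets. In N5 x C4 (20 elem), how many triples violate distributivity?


Distributive law: a ^ (b v c) = (a ^ b) v (a ^ c).
Check all 20^3 = 8000 ordered triples (a,b,c).
  e.g. a=(b,0), b=(a,0), c=(c,0): lhs=(b,0) != rhs=(a,0)
  e.g. a=(b,0), b=(a,0), c=(c,1): lhs=(b,0) != rhs=(a,0)
Total violating triples: 128


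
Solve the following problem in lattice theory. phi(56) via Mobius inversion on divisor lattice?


phi(n) = n * prod_{p|n} (1 - 1/p).
Prime divisors of 56: [2, 7]
phi(56) = 56 * (1 - 1/2) * (1 - 1/7)
phi(56) = 24


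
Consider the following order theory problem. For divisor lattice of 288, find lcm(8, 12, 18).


In a divisor lattice, join = lcm (least common multiple).
Compute lcm iteratively: start with first element, then lcm(current, next).
Elements: [8, 12, 18]
lcm(8,12) = 24
lcm(24,18) = 72
Final lcm = 72


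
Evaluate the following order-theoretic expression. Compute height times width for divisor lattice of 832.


Height = length of longest chain minus 1; width = size of largest antichain.
A maximum chain: 1 | 13 | 26 | 52 | 104 | 208 | 416 | 832  (height 7).
A maximum antichain: {2, 13}  (width 2).
Product = 7 * 2 = 14


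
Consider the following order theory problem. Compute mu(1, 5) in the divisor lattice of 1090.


In a divisor lattice, mu(a,b) = mu(b/a) where mu is the classical Mobius function.
b/a = 5/1 = 5
Prime factorization of 5: primes [5]
5 is squarefree with 1 prime factor(s), so mu(5) = (-1)^1 = -1


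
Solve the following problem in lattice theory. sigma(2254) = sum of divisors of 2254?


sigma(n) = sum of divisors.
Divisors of 2254: [1, 2, 7, 14, 23, 46, 49, 98, 161, 322, 1127, 2254]
Sum = 4104


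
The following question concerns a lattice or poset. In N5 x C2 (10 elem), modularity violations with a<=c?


Modular law: if a <= c then a v (b ^ c) = (a v b) ^ c.
Check all triples (a,b,c) with a <= c among 10 elements.
  e.g. a=(a,0), b=(c,0), c=(b,0): lhs=(a,0) != rhs=(b,0)
  e.g. a=(a,0), b=(c,1), c=(b,0): lhs=(a,0) != rhs=(b,0)
Total violating triples: 6


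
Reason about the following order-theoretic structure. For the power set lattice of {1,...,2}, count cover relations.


A cover relation a -< b holds when a < b with no c strictly between.
Cover relations:
  {} -< {1}
  {} -< {2}
  {1} -< {1,2}
  {2} -< {1,2}
Total: 4


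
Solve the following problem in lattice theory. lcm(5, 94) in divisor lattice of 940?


Join=lcm.
gcd(5,94)=1
lcm=470


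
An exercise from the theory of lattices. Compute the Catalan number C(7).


C(n) = C(2n, n) / (n+1).
C(14, 7) = 3432
C(7) = 3432 / 8 = 429


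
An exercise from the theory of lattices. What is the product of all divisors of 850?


Divisors of 850: [1, 2, 5, 10, 17, 25, 34, 50, 85, 170, 425, 850]
Product = n^(d(n)/2) = 850^(12/2)
Product = 377149515625000000


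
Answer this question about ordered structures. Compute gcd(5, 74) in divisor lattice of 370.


In a divisor lattice, meet = gcd (greatest common divisor).
By Euclidean algorithm or factoring: gcd(5,74) = 1


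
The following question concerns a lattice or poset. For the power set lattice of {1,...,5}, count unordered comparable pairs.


A comparable pair {a,b} has a < b or b < a in the order.
Count unordered pairs where one element is strictly below the other.
Examples: {{},{1}}, {{},{2}}, {{},{3}}, {{},{4}}, ...
Total comparable pairs: 211


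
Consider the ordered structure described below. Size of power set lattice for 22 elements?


Power set = 2^n.
2^22 = 4194304


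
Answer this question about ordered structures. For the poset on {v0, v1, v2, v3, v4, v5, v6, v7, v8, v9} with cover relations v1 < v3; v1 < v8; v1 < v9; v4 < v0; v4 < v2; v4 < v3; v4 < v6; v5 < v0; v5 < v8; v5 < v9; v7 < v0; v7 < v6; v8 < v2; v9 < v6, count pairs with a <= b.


The order relation is {(a,b) : a <= b}, reflexive so it includes (a,a).
Examples: (v0,v0), (v1,v1), (v1,v2), (v1,v3), (v1,v6), ...
Total ordered pairs: 28


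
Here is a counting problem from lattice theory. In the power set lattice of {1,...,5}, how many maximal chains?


A maximal chain goes from the minimum element to a maximal element via cover relations.
Counting all min-to-max paths in the cover graph.
Total maximal chains: 120


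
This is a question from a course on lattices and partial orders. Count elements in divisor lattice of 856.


Divisors of 856: [1, 2, 4, 8, 107, 214, 428, 856]
Count: 8


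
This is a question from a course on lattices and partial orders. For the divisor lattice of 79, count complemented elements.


An element a is complemented if some b has a meet b = bottom, a join b = top.
a is complemented iff gcd(a, n/a)=1, i.e. a is a unitary divisor of 79.
Complemented elements: 1, 79
Count: 2


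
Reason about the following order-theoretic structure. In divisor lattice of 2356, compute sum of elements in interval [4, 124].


Interval [4,124] in divisors of 2356: [4, 124]
Sum = 128


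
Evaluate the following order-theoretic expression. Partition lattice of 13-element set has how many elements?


B(n) = number of set partitions of an n-element set.
B(n) satisfies the recurrence: B(n+1) = sum_k C(n,k)*B(k).
B(13) = 27644437


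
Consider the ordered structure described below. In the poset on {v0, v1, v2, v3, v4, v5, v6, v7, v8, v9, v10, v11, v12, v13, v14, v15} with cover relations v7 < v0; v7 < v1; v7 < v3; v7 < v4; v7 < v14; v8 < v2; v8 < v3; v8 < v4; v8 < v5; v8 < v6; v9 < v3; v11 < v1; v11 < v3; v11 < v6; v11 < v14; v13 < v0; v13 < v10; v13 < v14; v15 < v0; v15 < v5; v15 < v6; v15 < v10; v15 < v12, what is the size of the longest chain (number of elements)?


A chain is a totally ordered subset; we count the number of elements in a maximum chain.
Compute, for each element x, the size of the longest chain ending at x:
  v7: 1
  v8: 1
  v9: 1
  v11: 1
  v13: 1
  v15: 1
  ...
A maximum chain: v7 < v0
Number of elements in the longest chain: 2


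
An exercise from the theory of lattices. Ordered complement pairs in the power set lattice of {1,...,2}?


Complement pair (a,b): a meet b = bottom, a join b = top.
Here: A intersect B = {} and A union B = {1,...,2}.
Pairs found: ({},{1,2}), ({1},{2}), ({2},{1}), ({1,2},{})
Total ordered pairs: 4


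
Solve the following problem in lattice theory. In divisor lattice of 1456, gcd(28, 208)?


Meet=gcd.
gcd(28,208)=4


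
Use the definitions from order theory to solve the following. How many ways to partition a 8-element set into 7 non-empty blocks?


S(n,k) = k*S(n-1,k) + S(n-1,k-1).
S(7,7) = 1, S(7,6) = 21
S(8,7) = 7*1 + 21 = 7 + 21
S(8,7) = 28


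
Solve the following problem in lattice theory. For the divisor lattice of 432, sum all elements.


sigma(n) = sum of divisors.
Divisors of 432: [1, 2, 3, 4, 6, 8, 9, 12, 16, 18, 24, 27, 36, 48, 54, 72, 108, 144, 216, 432]
Sum = 1240


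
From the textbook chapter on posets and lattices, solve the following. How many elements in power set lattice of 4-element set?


Power set = 2^n.
2^4 = 16


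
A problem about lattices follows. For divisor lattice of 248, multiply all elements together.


Divisors of 248: [1, 2, 4, 8, 31, 62, 124, 248]
Product = n^(d(n)/2) = 248^(8/2)
Product = 3782742016


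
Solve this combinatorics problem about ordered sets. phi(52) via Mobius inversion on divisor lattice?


phi(n) = n * prod_{p|n} (1 - 1/p).
Prime divisors of 52: [2, 13]
phi(52) = 52 * (1 - 1/2) * (1 - 1/13)
phi(52) = 24


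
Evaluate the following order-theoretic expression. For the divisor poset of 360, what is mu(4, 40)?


In a divisor lattice, mu(a,b) = mu(b/a) where mu is the classical Mobius function.
b/a = 40/4 = 10
Prime factorization of 10: primes [2, 5]
10 is squarefree with 2 prime factor(s), so mu(10) = (-1)^2 = 1


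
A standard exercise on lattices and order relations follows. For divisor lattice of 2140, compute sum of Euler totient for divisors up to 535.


Divisors of 2140 up to 535: [1, 2, 4, 5, 10, 20, 107, 214, 428, 535]
phi values: [1, 1, 2, 4, 4, 8, 106, 106, 212, 424]
Sum = 868


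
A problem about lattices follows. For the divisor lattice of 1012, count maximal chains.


A maximal chain goes from the minimum element to a maximal element via cover relations.
Counting all min-to-max paths in the cover graph.
Total maximal chains: 12


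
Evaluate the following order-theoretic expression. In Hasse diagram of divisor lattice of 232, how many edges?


A cover relation a -< b holds when a < b with no c strictly between.
Cover relations:
  1 -< 2
  1 -< 29
  2 -< 4
  2 -< 58
  4 -< 8
  4 -< 116
  8 -< 232
  29 -< 58
  ...2 more
Total: 10


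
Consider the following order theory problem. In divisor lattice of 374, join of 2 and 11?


In a divisor lattice, join = lcm (least common multiple).
gcd(2,11) = 1
lcm(2,11) = 2*11/gcd = 22/1 = 22


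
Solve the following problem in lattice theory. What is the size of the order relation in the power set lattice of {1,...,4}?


The order relation is {(a,b) : a <= b}, reflexive so it includes (a,a).
Examples: ({},{}), ({},{1,2}), ({},{1,2,3}), ({},{1,2,3,4}), ({},{1,2,4}), ...
Total ordered pairs: 81


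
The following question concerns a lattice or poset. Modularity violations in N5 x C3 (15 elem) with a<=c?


Modular law: if a <= c then a v (b ^ c) = (a v b) ^ c.
Check all triples (a,b,c) with a <= c among 15 elements.
  e.g. a=(a,0), b=(c,0), c=(b,0): lhs=(a,0) != rhs=(b,0)
  e.g. a=(a,0), b=(c,1), c=(b,0): lhs=(a,0) != rhs=(b,0)
Total violating triples: 18


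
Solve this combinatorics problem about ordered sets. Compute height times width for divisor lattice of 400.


Height = length of longest chain minus 1; width = size of largest antichain.
A maximum chain: 1 | 5 | 25 | 50 | 100 | 200 | 400  (height 6).
A maximum antichain: {4, 10, 25}  (width 3).
Product = 6 * 3 = 18


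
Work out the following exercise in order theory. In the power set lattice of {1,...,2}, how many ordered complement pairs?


Complement pair (a,b): a meet b = bottom, a join b = top.
Here: A intersect B = {} and A union B = {1,...,2}.
Pairs found: ({},{1,2}), ({1},{2}), ({2},{1}), ({1,2},{})
Total ordered pairs: 4


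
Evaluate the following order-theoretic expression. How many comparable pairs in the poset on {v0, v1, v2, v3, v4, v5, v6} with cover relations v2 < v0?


A comparable pair {a,b} has a < b or b < a in the order.
Count unordered pairs where one element is strictly below the other.
Examples: {v0,v2}
Total comparable pairs: 1


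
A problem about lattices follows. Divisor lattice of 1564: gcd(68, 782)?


Meet=gcd.
gcd(68,782)=34


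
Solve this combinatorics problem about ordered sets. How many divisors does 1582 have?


Divisors of 1582: [1, 2, 7, 14, 113, 226, 791, 1582]
Count: 8


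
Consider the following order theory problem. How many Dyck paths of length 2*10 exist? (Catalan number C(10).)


C(n) = C(2n, n) / (n+1).
C(20, 10) = 184756
C(10) = 184756 / 11 = 16796


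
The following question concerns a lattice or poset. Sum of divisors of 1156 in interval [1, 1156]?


Interval [1,1156] in divisors of 1156: [1, 2, 4, 17, 34, 68, 289, 578, 1156]
Sum = 2149


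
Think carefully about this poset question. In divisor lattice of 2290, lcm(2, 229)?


Join=lcm.
gcd(2,229)=1
lcm=458


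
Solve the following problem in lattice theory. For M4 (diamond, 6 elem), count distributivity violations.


Distributive law: a ^ (b v c) = (a ^ b) v (a ^ c).
Check all 6^3 = 216 ordered triples (a,b,c).
  e.g. a=a1, b=a2, c=a3: lhs=a1 != rhs=0
  e.g. a=a1, b=a2, c=a4: lhs=a1 != rhs=0
Total violating triples: 24


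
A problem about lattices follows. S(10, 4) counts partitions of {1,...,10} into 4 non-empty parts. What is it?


S(n,k) = k*S(n-1,k) + S(n-1,k-1).
S(9,4) = 7770, S(9,3) = 3025
S(10,4) = 4*7770 + 3025 = 31080 + 3025
S(10,4) = 34105


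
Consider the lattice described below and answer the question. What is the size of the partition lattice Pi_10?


B(n) = number of set partitions of an n-element set.
B(n) satisfies the recurrence: B(n+1) = sum_k C(n,k)*B(k).
B(10) = 115975


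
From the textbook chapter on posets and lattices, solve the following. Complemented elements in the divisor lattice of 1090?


An element a is complemented if some b has a meet b = bottom, a join b = top.
a is complemented iff gcd(a, n/a)=1, i.e. a is a unitary divisor of 1090.
Complemented elements: 1, 2, 5, 10, 109, 218, ... (2 more)
Count: 8


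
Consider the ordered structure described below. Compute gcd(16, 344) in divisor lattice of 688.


In a divisor lattice, meet = gcd (greatest common divisor).
By Euclidean algorithm or factoring: gcd(16,344) = 8


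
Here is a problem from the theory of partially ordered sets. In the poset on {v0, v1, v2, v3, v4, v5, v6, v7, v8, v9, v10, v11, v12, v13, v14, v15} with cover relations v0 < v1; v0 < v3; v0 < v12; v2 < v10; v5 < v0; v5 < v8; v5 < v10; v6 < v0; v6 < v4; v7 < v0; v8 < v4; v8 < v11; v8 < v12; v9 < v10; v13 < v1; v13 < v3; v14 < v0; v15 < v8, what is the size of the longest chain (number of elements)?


A chain is a totally ordered subset; we count the number of elements in a maximum chain.
Compute, for each element x, the size of the longest chain ending at x:
  v2: 1
  v5: 1
  v6: 1
  v7: 1
  v9: 1
  v13: 1
  ...
A maximum chain: v5 < v0 < v1
Number of elements in the longest chain: 3


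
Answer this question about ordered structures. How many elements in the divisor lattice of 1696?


Divisors of 1696: [1, 2, 4, 8, 16, 32, 53, 106, 212, 424, 848, 1696]
Count: 12


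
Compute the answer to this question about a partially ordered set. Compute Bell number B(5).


B(n) = number of set partitions of an n-element set.
B(n) satisfies the recurrence: B(n+1) = sum_k C(n,k)*B(k).
B(5) = 52


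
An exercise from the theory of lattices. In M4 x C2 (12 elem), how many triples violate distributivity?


Distributive law: a ^ (b v c) = (a ^ b) v (a ^ c).
Check all 12^3 = 1728 ordered triples (a,b,c).
  e.g. a=(a1,0), b=(a2,0), c=(a3,0): lhs=(a1,0) != rhs=(0,0)
  e.g. a=(a1,0), b=(a2,0), c=(a3,1): lhs=(a1,0) != rhs=(0,0)
Total violating triples: 192


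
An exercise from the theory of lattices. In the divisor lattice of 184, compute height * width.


Height = length of longest chain minus 1; width = size of largest antichain.
A maximum chain: 1 | 23 | 46 | 92 | 184  (height 4).
A maximum antichain: {2, 23}  (width 2).
Product = 4 * 2 = 8


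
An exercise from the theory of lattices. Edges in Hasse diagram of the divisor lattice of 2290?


A cover relation a -< b holds when a < b with no c strictly between.
Cover relations:
  1 -< 2
  1 -< 5
  1 -< 229
  2 -< 10
  2 -< 458
  5 -< 10
  5 -< 1145
  10 -< 2290
  ...4 more
Total: 12


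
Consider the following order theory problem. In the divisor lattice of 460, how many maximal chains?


A maximal chain goes from the minimum element to a maximal element via cover relations.
Counting all min-to-max paths in the cover graph.
Total maximal chains: 12


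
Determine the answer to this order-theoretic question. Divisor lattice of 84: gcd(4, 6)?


Meet=gcd.
gcd(4,6)=2


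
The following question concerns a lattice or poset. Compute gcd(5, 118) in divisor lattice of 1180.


In a divisor lattice, meet = gcd (greatest common divisor).
By Euclidean algorithm or factoring: gcd(5,118) = 1


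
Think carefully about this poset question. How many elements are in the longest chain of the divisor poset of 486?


A chain is a totally ordered subset; we count the number of elements in a maximum chain.
Compute, for each element x, the size of the longest chain ending at x:
  1: 1
  2: 2
  3: 2
  9: 3
  6: 3
  27: 4
  ...
A maximum chain: 1 < 2 < 6 < 18 < 54 < 162 < 486
Number of elements in the longest chain: 7


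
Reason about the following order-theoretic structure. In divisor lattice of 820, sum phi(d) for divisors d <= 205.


Divisors of 820 up to 205: [1, 2, 4, 5, 10, 20, 41, 82, 164, 205]
phi values: [1, 1, 2, 4, 4, 8, 40, 40, 80, 160]
Sum = 340


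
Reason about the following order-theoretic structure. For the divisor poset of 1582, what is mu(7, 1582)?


In a divisor lattice, mu(a,b) = mu(b/a) where mu is the classical Mobius function.
b/a = 1582/7 = 226
Prime factorization of 226: primes [2, 113]
226 is squarefree with 2 prime factor(s), so mu(226) = (-1)^2 = 1


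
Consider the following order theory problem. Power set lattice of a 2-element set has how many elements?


Power set = 2^n.
2^2 = 4


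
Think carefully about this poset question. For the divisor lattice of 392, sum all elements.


sigma(n) = sum of divisors.
Divisors of 392: [1, 2, 4, 7, 8, 14, 28, 49, 56, 98, 196, 392]
Sum = 855


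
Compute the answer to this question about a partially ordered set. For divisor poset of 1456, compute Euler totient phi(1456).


phi(n) = n * prod_{p|n} (1 - 1/p).
Prime divisors of 1456: [2, 7, 13]
phi(1456) = 1456 * (1 - 1/2) * (1 - 1/7) * (1 - 1/13)
phi(1456) = 576


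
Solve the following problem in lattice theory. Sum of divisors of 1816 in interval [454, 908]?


Interval [454,908] in divisors of 1816: [454, 908]
Sum = 1362


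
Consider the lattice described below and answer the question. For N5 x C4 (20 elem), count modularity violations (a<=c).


Modular law: if a <= c then a v (b ^ c) = (a v b) ^ c.
Check all triples (a,b,c) with a <= c among 20 elements.
  e.g. a=(a,0), b=(c,0), c=(b,0): lhs=(a,0) != rhs=(b,0)
  e.g. a=(a,0), b=(c,1), c=(b,0): lhs=(a,0) != rhs=(b,0)
Total violating triples: 40
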